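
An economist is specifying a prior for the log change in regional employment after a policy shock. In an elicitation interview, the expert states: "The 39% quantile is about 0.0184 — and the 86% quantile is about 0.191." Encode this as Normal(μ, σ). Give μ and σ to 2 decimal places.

The p-quantile of Normal(μ,σ) is μ + z_p·σ, with z_{0.39} = -0.2793 and z_{0.86} = 1.08.
Eliminate σ: μ = (z₂·x₁ − z₁·x₂)/(z₂ − z₁) = (1.08·0.0184 − (-0.2793)·0.191)/1.36 = 0.05.
Then σ = (x₂ − x₁)/(z₂ − z₁) = (0.191 − 0.0184)/1.36 = 0.13.

μ = 0.05, σ = 0.13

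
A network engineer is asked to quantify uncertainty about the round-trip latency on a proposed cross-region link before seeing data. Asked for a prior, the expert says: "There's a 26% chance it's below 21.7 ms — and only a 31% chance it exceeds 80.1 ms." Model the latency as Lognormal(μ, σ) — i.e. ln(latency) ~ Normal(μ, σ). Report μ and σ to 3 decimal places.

μ ≈ 3.815, σ ≈ 1.146

If T ~ Lognormal(μ,σ) then ln T ~ Normal(μ,σ), so the p-quantile of ln T is μ + z_p·σ.
ln(21.7) = 3.077 and ln(80.1) = 4.383; z_{0.26} = -0.6433, z_{0.69} = 0.4959.
σ = (4.383 − 3.077)/(0.4959 − (-0.6433)) = 1.146.
μ = 3.077 − (-0.6433)·1.146 = 3.815.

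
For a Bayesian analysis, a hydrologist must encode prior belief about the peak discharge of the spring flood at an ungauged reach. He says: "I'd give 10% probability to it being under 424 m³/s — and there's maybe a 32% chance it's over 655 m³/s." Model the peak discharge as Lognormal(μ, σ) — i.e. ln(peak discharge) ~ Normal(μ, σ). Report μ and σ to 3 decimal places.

If T ~ Lognormal(μ,σ) then ln T ~ Normal(μ,σ), so the p-quantile of ln T is μ + z_p·σ.
ln(424) = 6.05 and ln(655) = 6.485; z_{0.1} = -1.282, z_{0.68} = 0.4677.
σ = (6.485 − 6.05)/(0.4677 − (-1.282)) = 0.249.
μ = 6.05 − (-1.282)·0.249 = 6.368.

μ ≈ 6.368, σ ≈ 0.249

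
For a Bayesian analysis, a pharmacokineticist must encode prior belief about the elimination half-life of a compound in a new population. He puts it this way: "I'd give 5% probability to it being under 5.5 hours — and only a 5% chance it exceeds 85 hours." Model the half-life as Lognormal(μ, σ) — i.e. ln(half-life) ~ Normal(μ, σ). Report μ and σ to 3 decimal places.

If T ~ Lognormal(μ,σ) then ln T ~ Normal(μ,σ), so the p-quantile of ln T is μ + z_p·σ.
ln(5.5) = 1.705 and ln(85) = 4.443; z_{0.05} = -1.645, z_{0.95} = 1.645.
σ = (4.443 − 1.705)/(1.645 − (-1.645)) = 0.832.
μ = 1.705 − (-1.645)·0.832 = 3.074.

μ ≈ 3.074, σ ≈ 0.832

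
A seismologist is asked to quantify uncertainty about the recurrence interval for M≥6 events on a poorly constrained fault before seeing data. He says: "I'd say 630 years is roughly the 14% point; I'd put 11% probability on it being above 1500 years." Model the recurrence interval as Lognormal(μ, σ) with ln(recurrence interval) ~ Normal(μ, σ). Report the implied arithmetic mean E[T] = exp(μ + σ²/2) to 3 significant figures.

If T ~ Lognormal(μ,σ) then ln T ~ Normal(μ,σ), so the p-quantile of ln T is μ + z_p·σ.
ln(630) = 6.446 and ln(1500) = 7.313; z_{0.14} = -1.08, z_{0.89} = 1.227.
σ = (7.313 − 6.446)/(1.227 − (-1.08)) = 0.376.
μ = 6.446 − (-1.08)·0.376 = 6.852.
E[T] = exp(μ + σ²/2) = exp(6.852 + 0.0707) = 1020 years.

E[T] ≈ 1020 years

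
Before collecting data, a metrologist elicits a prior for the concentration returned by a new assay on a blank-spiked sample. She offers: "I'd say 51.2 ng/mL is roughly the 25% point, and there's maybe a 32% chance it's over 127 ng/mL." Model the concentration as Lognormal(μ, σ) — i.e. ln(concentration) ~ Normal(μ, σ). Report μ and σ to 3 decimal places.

If T ~ Lognormal(μ,σ) then ln T ~ Normal(μ,σ), so the p-quantile of ln T is μ + z_p·σ.
ln(51.2) = 3.936 and ln(127) = 4.844; z_{0.25} = -0.6745, z_{0.68} = 0.4677.
σ = (4.844 − 3.936)/(0.4677 − (-0.6745)) = 0.795.
μ = 3.936 − (-0.6745)·0.795 = 4.472.

μ ≈ 4.472, σ ≈ 0.795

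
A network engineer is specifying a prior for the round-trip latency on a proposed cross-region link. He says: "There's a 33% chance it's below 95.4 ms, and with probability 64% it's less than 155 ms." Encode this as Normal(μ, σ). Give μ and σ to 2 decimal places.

For Normal(μ,σ), the p-quantile is μ + z_p·σ. Here z_{0.33} = -0.4399, z_{0.64} = 0.3585.
So 95.4 = μ − 0.4399σ and 155 = μ + 0.3585σ.
Subtracting: σ = (155 − 95.4)/(0.3585 − (-0.4399)) = 74.65.
Then μ = 95.4 − (-0.4399)·74.65 = 128.24.

μ = 128.24, σ = 74.65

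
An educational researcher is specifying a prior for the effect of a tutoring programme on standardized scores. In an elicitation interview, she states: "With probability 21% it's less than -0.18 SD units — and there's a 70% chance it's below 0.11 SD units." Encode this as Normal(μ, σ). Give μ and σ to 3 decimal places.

μ = -0.004, σ = 0.218

For Normal(μ,σ), the p-quantile is μ + z_p·σ. Here z_{0.21} = -0.8064, z_{0.7} = 0.5244.
So -0.18 = μ − 0.8064σ and 0.11 = μ + 0.5244σ.
Subtracting: σ = (0.11 − -0.18)/(0.5244 − (-0.8064)) = 0.218.
Then μ = -0.18 − (-0.8064)·0.218 = -0.004.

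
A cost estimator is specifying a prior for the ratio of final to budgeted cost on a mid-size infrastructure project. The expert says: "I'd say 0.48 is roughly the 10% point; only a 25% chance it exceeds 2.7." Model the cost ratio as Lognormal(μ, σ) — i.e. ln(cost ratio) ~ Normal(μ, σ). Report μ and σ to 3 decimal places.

μ ≈ 0.398, σ ≈ 0.883

If T ~ Lognormal(μ,σ) then ln T ~ Normal(μ,σ), so the p-quantile of ln T is μ + z_p·σ.
ln(0.48) = -0.734 and ln(2.7) = 0.9933; z_{0.1} = -1.282, z_{0.75} = 0.6745.
σ = (0.9933 − -0.734)/(0.6745 − (-1.282)) = 0.883.
μ = -0.734 − (-1.282)·0.883 = 0.398.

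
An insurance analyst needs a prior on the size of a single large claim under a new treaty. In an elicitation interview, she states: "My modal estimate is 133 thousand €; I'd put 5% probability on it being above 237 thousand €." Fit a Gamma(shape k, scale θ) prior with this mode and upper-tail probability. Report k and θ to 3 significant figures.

Gamma(k,θ) with k>1 has mode (k−1)θ, so θ = 133/(k−1).
Need P(X < 237) = 0.95 with θ tied to k this way. Start at k = 2, θ = 133: P(X<237) ≈ 0.532.
Too low — raise k to concentrate. Iterating converges to k ≈ 9.35.
Then θ = 133/(9.35−1) ≈ 15.9.

k ≈ 9.35, θ ≈ 15.9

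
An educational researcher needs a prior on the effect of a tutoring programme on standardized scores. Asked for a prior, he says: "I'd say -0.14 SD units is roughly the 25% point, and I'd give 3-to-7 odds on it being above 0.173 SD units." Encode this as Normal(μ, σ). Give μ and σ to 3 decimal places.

For Normal(μ,σ), the p-quantile is μ + z_p·σ. Here z_{0.25} = -0.6745, z_{0.7} = 0.5244.
So -0.14 = μ − 0.6745σ and 0.173 = μ + 0.5244σ.
Subtracting: σ = (0.173 − -0.14)/(0.5244 − (-0.6745)) = 0.261.
Then μ = -0.14 − (-0.6745)·0.261 = 0.036.

μ = 0.036, σ = 0.261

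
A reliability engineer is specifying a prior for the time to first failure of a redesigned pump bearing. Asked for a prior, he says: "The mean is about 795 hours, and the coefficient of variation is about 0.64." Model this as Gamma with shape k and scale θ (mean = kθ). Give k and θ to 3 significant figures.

For Gamma(k, scale θ): mean = kθ, variance = kθ², so CV = 1/√k.
CV = 0.64, hence k = 1/CV² = 2.44.
Then θ = mean/k = 795/2.44 = 326.

k ≈ 2.44, θ ≈ 326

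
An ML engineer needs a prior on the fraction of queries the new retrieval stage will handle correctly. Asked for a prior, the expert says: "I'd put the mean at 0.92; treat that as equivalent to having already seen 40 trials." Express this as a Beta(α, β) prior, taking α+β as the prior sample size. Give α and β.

Under the effective-sample-size interpretation, Beta(α, β) has prior mean α/(α+β) and prior sample size α+β.
So α+β = 40 and α/(α+β) = 0.92, giving α = 0.92·40 = 36.8 and β = 40 − 36.8 = 3.2.

α = 36.8, β = 3.2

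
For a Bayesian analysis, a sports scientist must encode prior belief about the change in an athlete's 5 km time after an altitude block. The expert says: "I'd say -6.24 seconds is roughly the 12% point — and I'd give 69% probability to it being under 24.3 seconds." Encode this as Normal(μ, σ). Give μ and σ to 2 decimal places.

The p-quantile of Normal(μ,σ) is μ + z_p·σ, with z_{0.12} = -1.175 and z_{0.69} = 0.4959.
Eliminate σ: μ = (z₂·x₁ − z₁·x₂)/(z₂ − z₁) = (0.4959·-6.24 − (-1.175)·24.3)/1.671 = 15.24.
Then σ = (x₂ − x₁)/(z₂ − z₁) = (24.3 − -6.24)/1.671 = 18.28.

μ = 15.24, σ = 18.28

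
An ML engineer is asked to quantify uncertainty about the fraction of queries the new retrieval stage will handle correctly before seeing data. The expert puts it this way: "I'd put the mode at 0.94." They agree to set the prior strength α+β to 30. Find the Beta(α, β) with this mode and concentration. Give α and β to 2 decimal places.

α = 27.32, β = 2.68

For α,β > 1 the Beta mode is (α−1)/(α+β−2). With α+β = 30, the mode is (α−1)/28.
Set (α−1)/28 = 0.94 → α = 1 + 0.94·28 = 27.32.
β = 30 − α = 2.68.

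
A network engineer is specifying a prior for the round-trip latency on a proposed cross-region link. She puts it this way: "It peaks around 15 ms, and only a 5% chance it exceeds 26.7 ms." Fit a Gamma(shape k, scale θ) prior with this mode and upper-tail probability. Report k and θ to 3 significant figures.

Gamma(k,θ) with k>1 has mode (k−1)θ, so θ = 15/(k−1).
Need P(X < 26.7) = 0.95 with θ tied to k this way. Start at k = 2, θ = 15: P(X<26.7) ≈ 0.531.
Too low — raise k to concentrate. Iterating converges to k ≈ 9.39.
Then θ = 15/(9.39−1) ≈ 1.79.

k ≈ 9.39, θ ≈ 1.79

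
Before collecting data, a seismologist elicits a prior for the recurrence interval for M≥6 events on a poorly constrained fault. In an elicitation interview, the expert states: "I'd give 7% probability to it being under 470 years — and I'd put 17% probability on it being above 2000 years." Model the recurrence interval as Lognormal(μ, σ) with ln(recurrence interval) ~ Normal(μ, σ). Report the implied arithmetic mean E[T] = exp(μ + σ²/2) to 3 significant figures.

E[T] ≈ 1350 years

If T ~ Lognormal(μ,σ) then ln T ~ Normal(μ,σ), so the p-quantile of ln T is μ + z_p·σ.
ln(470) = 6.153 and ln(2000) = 7.601; z_{0.07} = -1.476, z_{0.83} = 0.9542.
σ = (7.601 − 6.153)/(0.9542 − (-1.476)) = 0.596.
μ = 6.153 − (-1.476)·0.596 = 7.032.
E[T] = exp(μ + σ²/2) = exp(7.032 + 0.1776) = 1350 years.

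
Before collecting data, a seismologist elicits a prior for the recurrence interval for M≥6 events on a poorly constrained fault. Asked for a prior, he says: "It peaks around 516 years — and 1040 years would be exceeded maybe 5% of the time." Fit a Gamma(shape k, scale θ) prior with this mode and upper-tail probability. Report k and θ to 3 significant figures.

Gamma(k,θ) with k>1 has mode (k−1)θ, so θ = 516/(k−1).
Need P(X < 1040) = 0.95 with θ tied to k this way. Start at k = 2, θ = 516: P(X<1040) ≈ 0.598.
Too low — raise k to concentrate. Iterating converges to k ≈ 6.64.
Then θ = 516/(6.64−1) ≈ 91.5.

k ≈ 6.64, θ ≈ 91.5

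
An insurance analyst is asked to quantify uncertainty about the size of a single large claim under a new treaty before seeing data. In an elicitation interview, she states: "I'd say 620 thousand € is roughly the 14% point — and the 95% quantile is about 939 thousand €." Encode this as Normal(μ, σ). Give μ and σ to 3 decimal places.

μ = 746.459, σ = 117.057

For Normal(μ,σ), the p-quantile is μ + z_p·σ. Here z_{0.14} = -1.08, z_{0.95} = 1.645.
So 620 = μ − 1.08σ and 939 = μ + 1.645σ.
Subtracting: σ = (939 − 620)/(1.645 − (-1.08)) = 117.057.
Then μ = 620 − (-1.08)·117.057 = 746.459.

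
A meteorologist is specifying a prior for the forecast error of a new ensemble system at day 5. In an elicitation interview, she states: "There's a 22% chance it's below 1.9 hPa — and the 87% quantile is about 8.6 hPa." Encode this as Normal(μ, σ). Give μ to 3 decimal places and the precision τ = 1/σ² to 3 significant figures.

The p-quantile of Normal(μ,σ) is μ + z_p·σ, with z_{0.22} = -0.7722 and z_{0.87} = 1.126.
Eliminate σ: μ = (z₂·x₁ − z₁·x₂)/(z₂ − z₁) = (1.126·1.9 − (-0.7722)·8.6)/1.899 = 4.625.
Then σ = (x₂ − x₁)/(z₂ − z₁) = (8.6 − 1.9)/1.899 = 3.529.
Precision τ = 1/σ² = 1/3.529² = 0.0803.

μ = 4.625, τ = 0.0803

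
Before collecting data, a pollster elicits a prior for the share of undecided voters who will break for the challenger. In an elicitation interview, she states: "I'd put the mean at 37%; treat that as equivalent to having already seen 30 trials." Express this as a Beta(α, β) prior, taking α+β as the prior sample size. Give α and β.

α = 11.1, β = 18.9

Under the effective-sample-size interpretation, Beta(α, β) has prior mean α/(α+β) and prior sample size α+β.
So α+β = 30 and α/(α+β) = 0.37, giving α = 0.37·30 = 11.1 and β = 30 − 11.1 = 18.9.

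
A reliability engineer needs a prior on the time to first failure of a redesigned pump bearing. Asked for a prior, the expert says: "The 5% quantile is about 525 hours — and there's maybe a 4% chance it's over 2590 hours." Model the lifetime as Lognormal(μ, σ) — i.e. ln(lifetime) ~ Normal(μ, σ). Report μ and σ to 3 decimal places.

If T ~ Lognormal(μ,σ) then ln T ~ Normal(μ,σ), so the p-quantile of ln T is μ + z_p·σ.
ln(525) = 6.263 and ln(2590) = 7.859; z_{0.05} = -1.645, z_{0.96} = 1.751.
σ = (7.859 − 6.263)/(1.751 − (-1.645)) = 0.470.
μ = 6.263 − (-1.645)·0.470 = 7.037.

μ ≈ 7.037, σ ≈ 0.470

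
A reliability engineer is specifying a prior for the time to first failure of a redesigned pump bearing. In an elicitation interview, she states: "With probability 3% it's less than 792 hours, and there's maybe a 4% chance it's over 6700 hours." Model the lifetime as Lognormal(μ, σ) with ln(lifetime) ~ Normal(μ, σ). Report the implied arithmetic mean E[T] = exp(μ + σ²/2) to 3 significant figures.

If T ~ Lognormal(μ,σ) then ln T ~ Normal(μ,σ), so the p-quantile of ln T is μ + z_p·σ.
ln(792) = 6.675 and ln(6700) = 8.81; z_{0.03} = -1.881, z_{0.96} = 1.751.
σ = (8.81 − 6.675)/(1.751 − (-1.881)) = 0.588.
μ = 6.675 − (-1.881)·0.588 = 7.780.
E[T] = exp(μ + σ²/2) = exp(7.780 + 0.1729) = 2850 hours.

E[T] ≈ 2850 hours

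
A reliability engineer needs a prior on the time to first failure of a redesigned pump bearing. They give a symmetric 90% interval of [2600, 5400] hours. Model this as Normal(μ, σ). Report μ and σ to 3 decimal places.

μ = 4000.000, σ = 851.140

A symmetric 90% interval runs μ ± z·σ with z = 1.645.
Half-width = 1400, so σ = 1400/1.645 = 851.140.
μ is the interval midpoint, 4000.000.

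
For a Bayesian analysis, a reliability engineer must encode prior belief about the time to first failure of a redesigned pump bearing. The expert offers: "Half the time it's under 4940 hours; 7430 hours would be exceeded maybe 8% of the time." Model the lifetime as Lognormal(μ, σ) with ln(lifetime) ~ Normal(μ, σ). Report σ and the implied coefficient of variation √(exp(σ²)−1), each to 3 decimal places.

σ ≈ 0.290, CV ≈ 0.297

If T ~ Lognormal(μ,σ) then ln T ~ Normal(μ,σ), so the p-quantile of ln T is μ + z_p·σ.
ln(4940) = 8.505 and ln(7430) = 8.913; z_{0.5} = 0, z_{0.92} = 1.405.
σ = (8.913 − 8.505)/(1.405 − (0)) = 0.290.
μ = 8.505 − (0)·0.290 = 8.505.
CV = √(exp(σ²)−1) = √(exp(0.0844)−1) = 0.297.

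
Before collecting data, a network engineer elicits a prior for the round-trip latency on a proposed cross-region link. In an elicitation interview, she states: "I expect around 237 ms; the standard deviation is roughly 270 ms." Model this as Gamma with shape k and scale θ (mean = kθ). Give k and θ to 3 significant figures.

k ≈ 0.77, θ ≈ 308

For Gamma(k, scale θ): mean = kθ, variance = kθ², so CV = 1/√k.
CV = SD/mean = 270/237 = 1.139, hence k = 1/CV² = 0.77.
Then θ = mean/k = 237/0.77 = 308.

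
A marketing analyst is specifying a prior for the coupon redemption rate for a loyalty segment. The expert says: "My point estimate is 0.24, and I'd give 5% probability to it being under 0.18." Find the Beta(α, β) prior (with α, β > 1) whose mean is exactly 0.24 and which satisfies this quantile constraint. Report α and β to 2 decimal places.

With mean 0.24 fixed, write α = 0.24s, β = 0.76s where s = α+β.
Need P(θ < 0.18) = 0.05 under Beta(0.24s, 0.76s). Normal approximation: (q−m)/√(m(1−m)/s) ≈ z_{0.05} = -1.64, so s ≈ 0.24·0.76·(-1.64)²/(0.18−0.24)² = 137.1.
At s = 137.1: P(θ<0.18) ≈ 0.043. Adjusting to match 0.05 gives s ≈ 125.68.
So α = 0.24·125.68 ≈ 30.16, β = 0.76·125.68 ≈ 95.52.

α ≈ 30.16, β ≈ 95.52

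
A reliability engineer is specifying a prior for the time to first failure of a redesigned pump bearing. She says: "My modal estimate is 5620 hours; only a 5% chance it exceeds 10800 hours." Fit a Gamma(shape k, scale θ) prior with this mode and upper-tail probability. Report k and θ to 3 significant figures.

k ≈ 7.51, θ ≈ 863

Gamma(k,θ) with k>1 has mode (k−1)θ, so θ = 5620/(k−1).
Need P(X < 10800) = 0.95 with θ tied to k this way. Start at k = 2, θ = 5620: P(X<10800) ≈ 0.572.
Too low — raise k to concentrate. Iterating converges to k ≈ 7.51.
Then θ = 5620/(7.51−1) ≈ 863.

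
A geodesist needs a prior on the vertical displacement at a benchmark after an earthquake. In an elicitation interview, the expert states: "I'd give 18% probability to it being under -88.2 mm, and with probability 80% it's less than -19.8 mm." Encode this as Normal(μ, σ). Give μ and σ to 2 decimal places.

μ = -52.56, σ = 38.93

The p-quantile of Normal(μ,σ) is μ + z_p·σ, with z_{0.18} = -0.9154 and z_{0.8} = 0.8416.
Eliminate σ: μ = (z₂·x₁ − z₁·x₂)/(z₂ − z₁) = (0.8416·-88.2 − (-0.9154)·-19.8)/1.757 = -52.56.
Then σ = (x₂ − x₁)/(z₂ − z₁) = (-19.8 − -88.2)/1.757 = 38.93.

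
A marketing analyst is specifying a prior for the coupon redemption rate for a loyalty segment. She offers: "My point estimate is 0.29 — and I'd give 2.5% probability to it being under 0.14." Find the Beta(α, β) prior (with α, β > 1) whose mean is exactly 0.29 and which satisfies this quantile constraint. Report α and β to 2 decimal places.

α ≈ 8.02, β ≈ 19.64

With mean 0.29 fixed, write α = 0.29s, β = 0.71s where s = α+β.
Need P(θ < 0.14) = 0.025 under Beta(0.29s, 0.71s). Normal approximation: (q−m)/√(m(1−m)/s) ≈ z_{0.025} = -1.96, so s ≈ 0.29·0.71·(-1.96)²/(0.14−0.29)² = 35.2.
At s = 35.2: P(θ<0.14) ≈ 0.013. Adjusting to match 0.025 gives s ≈ 27.66.
So α = 0.29·27.66 ≈ 8.02, β = 0.71·27.66 ≈ 19.64.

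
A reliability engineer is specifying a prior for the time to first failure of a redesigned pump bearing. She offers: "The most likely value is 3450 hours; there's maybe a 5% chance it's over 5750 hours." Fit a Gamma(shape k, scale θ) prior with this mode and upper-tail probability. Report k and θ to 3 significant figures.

Gamma(k,θ) with k>1 has mode (k−1)θ, so θ = 3450/(k−1).
Need P(X < 5750) = 0.95 with θ tied to k this way. Start at k = 2, θ = 3450: P(X<5750) ≈ 0.496.
Too low — raise k to concentrate. Iterating converges to k ≈ 11.7.
Then θ = 3450/(11.7−1) ≈ 322.

k ≈ 11.7, θ ≈ 322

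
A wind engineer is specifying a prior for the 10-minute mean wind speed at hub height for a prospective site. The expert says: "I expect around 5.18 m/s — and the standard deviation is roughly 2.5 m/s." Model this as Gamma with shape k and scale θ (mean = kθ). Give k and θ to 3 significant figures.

For Gamma(k, scale θ): mean = kθ, variance = kθ², so CV = 1/√k.
CV = SD/mean = 2.5/5.18 = 0.4826, hence k = 1/CV² = 4.29.
Then θ = mean/k = 5.18/4.29 = 1.21.

k ≈ 4.29, θ ≈ 1.21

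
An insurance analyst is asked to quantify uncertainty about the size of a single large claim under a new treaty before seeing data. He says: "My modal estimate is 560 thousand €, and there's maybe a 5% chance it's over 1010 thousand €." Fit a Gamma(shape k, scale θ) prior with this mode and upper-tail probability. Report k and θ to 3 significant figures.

Gamma(k,θ) with k>1 has mode (k−1)θ, so θ = 560/(k−1).
Need P(X < 1010) = 0.95 with θ tied to k this way. Start at k = 2, θ = 560: P(X<1010) ≈ 0.538.
Too low — raise k to concentrate. Iterating converges to k ≈ 9.01.
Then θ = 560/(9.01−1) ≈ 69.9.

k ≈ 9.01, θ ≈ 69.9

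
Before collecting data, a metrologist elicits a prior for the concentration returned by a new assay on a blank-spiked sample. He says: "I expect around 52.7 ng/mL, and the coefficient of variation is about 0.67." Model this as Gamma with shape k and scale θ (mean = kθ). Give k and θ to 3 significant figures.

For Gamma(k, scale θ): mean = kθ, variance = kθ², so CV = 1/√k.
CV = 0.67, hence k = 1/CV² = 2.23.
Then θ = mean/k = 52.7/2.23 = 23.7.

k ≈ 2.23, θ ≈ 23.7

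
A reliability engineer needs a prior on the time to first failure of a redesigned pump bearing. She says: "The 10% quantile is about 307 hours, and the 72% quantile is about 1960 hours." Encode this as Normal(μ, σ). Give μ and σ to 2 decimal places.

μ = 1443.24, σ = 886.62

The p-quantile of Normal(μ,σ) is μ + z_p·σ, with z_{0.1} = -1.282 and z_{0.72} = 0.5828.
Eliminate σ: μ = (z₂·x₁ − z₁·x₂)/(z₂ − z₁) = (0.5828·307 − (-1.282)·1960)/1.864 = 1443.24.
Then σ = (x₂ − x₁)/(z₂ − z₁) = (1960 − 307)/1.864 = 886.62.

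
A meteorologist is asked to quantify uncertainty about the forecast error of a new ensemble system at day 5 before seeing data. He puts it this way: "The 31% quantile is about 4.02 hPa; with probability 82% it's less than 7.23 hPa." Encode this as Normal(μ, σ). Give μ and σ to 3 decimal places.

The p-quantile of Normal(μ,σ) is μ + z_p·σ, with z_{0.31} = -0.4959 and z_{0.82} = 0.9154.
Eliminate σ: μ = (z₂·x₁ − z₁·x₂)/(z₂ − z₁) = (0.9154·4.02 − (-0.4959)·7.23)/1.411 = 5.148.
Then σ = (x₂ − x₁)/(z₂ − z₁) = (7.23 − 4.02)/1.411 = 2.275.

μ = 5.148, σ = 2.275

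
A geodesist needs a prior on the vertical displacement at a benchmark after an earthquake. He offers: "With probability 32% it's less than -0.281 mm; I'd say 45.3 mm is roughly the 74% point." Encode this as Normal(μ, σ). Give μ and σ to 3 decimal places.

The p-quantile of Normal(μ,σ) is μ + z_p·σ, with z_{0.32} = -0.4677 and z_{0.74} = 0.6433.
Eliminate σ: μ = (z₂·x₁ − z₁·x₂)/(z₂ − z₁) = (0.6433·-0.281 − (-0.4677)·45.3)/1.111 = 18.907.
Then σ = (x₂ − x₁)/(z₂ − z₁) = (45.3 − -0.281)/1.111 = 41.025.

μ = 18.907, σ = 41.025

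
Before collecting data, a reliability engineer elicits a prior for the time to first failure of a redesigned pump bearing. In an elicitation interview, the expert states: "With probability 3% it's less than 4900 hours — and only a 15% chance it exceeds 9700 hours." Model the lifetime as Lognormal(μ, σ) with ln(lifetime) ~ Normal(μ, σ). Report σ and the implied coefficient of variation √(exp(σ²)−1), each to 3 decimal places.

If T ~ Lognormal(μ,σ) then ln T ~ Normal(μ,σ), so the p-quantile of ln T is μ + z_p·σ.
ln(4900) = 8.497 and ln(9700) = 9.18; z_{0.03} = -1.881, z_{0.85} = 1.036.
σ = (9.18 − 8.497)/(1.036 − (-1.881)) = 0.234.
μ = 8.497 − (-1.881)·0.234 = 8.937.
CV = √(exp(σ²)−1) = √(exp(0.0548)−1) = 0.237.

σ ≈ 0.234, CV ≈ 0.237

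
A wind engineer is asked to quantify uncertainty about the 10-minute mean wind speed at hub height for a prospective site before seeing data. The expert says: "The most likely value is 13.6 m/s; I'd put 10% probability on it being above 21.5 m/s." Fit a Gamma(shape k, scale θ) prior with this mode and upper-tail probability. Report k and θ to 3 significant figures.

k ≈ 9.94, θ ≈ 1.52

Gamma(k,θ) with k>1 has mode (k−1)θ, so θ = 13.6/(k−1).
Need P(X < 21.5) = 0.9 with θ tied to k this way. Start at k = 2, θ = 13.6: P(X<21.5) ≈ 0.469.
Too low — raise k to concentrate. Iterating converges to k ≈ 9.94.
Then θ = 13.6/(9.94−1) ≈ 1.52.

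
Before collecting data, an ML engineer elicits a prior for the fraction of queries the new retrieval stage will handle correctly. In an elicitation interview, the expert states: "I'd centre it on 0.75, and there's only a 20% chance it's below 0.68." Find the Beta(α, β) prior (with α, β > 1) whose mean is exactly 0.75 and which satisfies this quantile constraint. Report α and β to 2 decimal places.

α ≈ 19.06, β ≈ 6.35

With mean 0.75 fixed, write α = 0.75s, β = 0.25s where s = α+β.
Need P(θ < 0.68) = 0.2 under Beta(0.75s, 0.25s). Normal approximation: (q−m)/√(m(1−m)/s) ≈ z_{0.2} = -0.842, so s ≈ 0.75·0.25·(-0.842)²/(0.68−0.75)² = 27.1.
At s = 27.1: P(θ<0.68) ≈ 0.194. Adjusting to match 0.2 gives s ≈ 25.42.
So α = 0.75·25.42 ≈ 19.06, β = 0.25·25.42 ≈ 6.35.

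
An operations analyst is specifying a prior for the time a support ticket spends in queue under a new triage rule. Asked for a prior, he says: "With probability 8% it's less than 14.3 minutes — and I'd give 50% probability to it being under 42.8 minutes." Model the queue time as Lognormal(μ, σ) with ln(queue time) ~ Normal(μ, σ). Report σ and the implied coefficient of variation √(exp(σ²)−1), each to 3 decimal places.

σ ≈ 0.780, CV ≈ 0.916

If T ~ Lognormal(μ,σ) then ln T ~ Normal(μ,σ), so the p-quantile of ln T is μ + z_p·σ.
ln(14.3) = 2.66 and ln(42.8) = 3.757; z_{0.08} = -1.405, z_{0.5} = 0.
σ = (3.757 − 2.66)/(0 − (-1.405)) = 0.780.
μ = 2.66 − (-1.405)·0.780 = 3.757.
CV = √(exp(σ²)−1) = √(exp(0.6088)−1) = 0.916.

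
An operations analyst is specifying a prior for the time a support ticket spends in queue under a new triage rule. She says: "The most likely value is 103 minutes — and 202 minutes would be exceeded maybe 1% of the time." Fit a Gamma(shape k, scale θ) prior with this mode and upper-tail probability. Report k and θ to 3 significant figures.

Gamma(k,θ) with k>1 has mode (k−1)θ, so θ = 103/(k−1).
Need P(X < 202) = 0.99 with θ tied to k this way. Start at k = 2, θ = 103: P(X<202) ≈ 0.583.
Too low — raise k to concentrate. Iterating converges to k ≈ 11.9.
Then θ = 103/(11.9−1) ≈ 9.48.

k ≈ 11.9, θ ≈ 9.48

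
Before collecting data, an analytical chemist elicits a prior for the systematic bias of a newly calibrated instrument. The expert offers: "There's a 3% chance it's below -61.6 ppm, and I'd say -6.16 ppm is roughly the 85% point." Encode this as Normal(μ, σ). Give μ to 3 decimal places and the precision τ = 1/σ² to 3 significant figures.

For Normal(μ,σ), the p-quantile is μ + z_p·σ. Here z_{0.03} = -1.881, z_{0.85} = 1.036.
So -61.6 = μ − 1.881σ and -6.16 = μ + 1.036σ.
Subtracting: σ = (-6.16 − -61.6)/(1.036 − (-1.881)) = 19.004.
Then μ = -61.6 − (-1.881)·19.004 = -25.857.
Precision τ = 1/σ² = 1/19² = 0.00277.

μ = -25.857, τ = 0.00277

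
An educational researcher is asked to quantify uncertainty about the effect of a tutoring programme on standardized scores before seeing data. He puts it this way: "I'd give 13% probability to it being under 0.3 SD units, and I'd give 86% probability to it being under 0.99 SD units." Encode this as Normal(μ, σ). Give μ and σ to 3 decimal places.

μ = 0.652, σ = 0.313

The p-quantile of Normal(μ,σ) is μ + z_p·σ, with z_{0.13} = -1.126 and z_{0.86} = 1.08.
Eliminate σ: μ = (z₂·x₁ − z₁·x₂)/(z₂ − z₁) = (1.08·0.3 − (-1.126)·0.99)/2.207 = 0.652.
Then σ = (x₂ − x₁)/(z₂ − z₁) = (0.99 − 0.3)/2.207 = 0.313.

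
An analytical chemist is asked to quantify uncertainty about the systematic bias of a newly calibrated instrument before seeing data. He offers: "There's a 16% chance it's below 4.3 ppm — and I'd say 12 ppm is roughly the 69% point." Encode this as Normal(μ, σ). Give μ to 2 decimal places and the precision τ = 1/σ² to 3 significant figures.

μ = 9.44, τ = 0.0375

For Normal(μ,σ), the p-quantile is μ + z_p·σ. Here z_{0.16} = -0.9945, z_{0.69} = 0.4959.
So 4.3 = μ − 0.9945σ and 12 = μ + 0.4959σ.
Subtracting: σ = (12 − 4.3)/(0.4959 − (-0.9945)) = 5.17.
Then μ = 4.3 − (-0.9945)·5.17 = 9.44.
Precision τ = 1/σ² = 1/5.167² = 0.0375.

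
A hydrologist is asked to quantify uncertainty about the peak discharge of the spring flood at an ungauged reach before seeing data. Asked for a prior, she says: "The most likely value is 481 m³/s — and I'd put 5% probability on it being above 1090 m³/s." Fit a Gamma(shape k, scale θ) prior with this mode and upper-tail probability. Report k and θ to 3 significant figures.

Gamma(k,θ) with k>1 has mode (k−1)θ, so θ = 481/(k−1).
Need P(X < 1090) = 0.95 with θ tied to k this way. Start at k = 2, θ = 481: P(X<1090) ≈ 0.661.
Too low — raise k to concentrate. Iterating converges to k ≈ 5.1.
Then θ = 481/(5.1−1) ≈ 117.

k ≈ 5.1, θ ≈ 117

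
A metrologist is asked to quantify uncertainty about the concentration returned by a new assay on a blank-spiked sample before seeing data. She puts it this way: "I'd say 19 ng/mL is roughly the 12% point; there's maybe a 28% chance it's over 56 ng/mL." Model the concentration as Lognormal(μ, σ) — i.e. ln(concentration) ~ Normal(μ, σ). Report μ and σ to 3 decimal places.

If T ~ Lognormal(μ,σ) then ln T ~ Normal(μ,σ), so the p-quantile of ln T is μ + z_p·σ.
ln(19) = 2.944 and ln(56) = 4.025; z_{0.12} = -1.175, z_{0.72} = 0.5828.
σ = (4.025 − 2.944)/(0.5828 − (-1.175)) = 0.615.
μ = 2.944 − (-1.175)·0.615 = 3.667.

μ ≈ 3.667, σ ≈ 0.615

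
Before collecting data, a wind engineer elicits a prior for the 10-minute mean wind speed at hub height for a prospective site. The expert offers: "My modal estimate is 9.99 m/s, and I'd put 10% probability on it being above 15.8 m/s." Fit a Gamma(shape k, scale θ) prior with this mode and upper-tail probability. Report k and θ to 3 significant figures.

k ≈ 9.92, θ ≈ 1.12

Gamma(k,θ) with k>1 has mode (k−1)θ, so θ = 9.99/(k−1).
Need P(X < 15.8) = 0.9 with θ tied to k this way. Start at k = 2, θ = 9.99: P(X<15.8) ≈ 0.469.
Too low — raise k to concentrate. Iterating converges to k ≈ 9.92.
Then θ = 9.99/(9.92−1) ≈ 1.12.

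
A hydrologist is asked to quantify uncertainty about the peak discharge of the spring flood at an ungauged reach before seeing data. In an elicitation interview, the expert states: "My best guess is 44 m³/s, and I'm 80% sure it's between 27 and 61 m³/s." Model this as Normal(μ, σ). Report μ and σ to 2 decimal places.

A symmetric 80% interval runs μ ± z·σ with z = 1.282.
Half-width = 17, so σ = 17/1.282 = 13.27.
μ is the stated best guess, 44.00.

μ = 44.00, σ = 13.27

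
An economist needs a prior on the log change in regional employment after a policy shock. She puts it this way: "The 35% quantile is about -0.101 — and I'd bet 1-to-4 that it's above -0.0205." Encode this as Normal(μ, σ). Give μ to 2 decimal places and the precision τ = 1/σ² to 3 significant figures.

For Normal(μ,σ), the p-quantile is μ + z_p·σ. Here z_{0.35} = -0.3853, z_{0.8} = 0.8416.
So -0.101 = μ − 0.3853σ and -0.0205 = μ + 0.8416σ.
Subtracting: σ = (-0.0205 − -0.101)/(0.8416 − (-0.3853)) = 0.07.
Then μ = -0.101 − (-0.3853)·0.07 = -0.08.
Precision τ = 1/σ² = 1/0.06561² = 232.

μ = -0.08, τ = 232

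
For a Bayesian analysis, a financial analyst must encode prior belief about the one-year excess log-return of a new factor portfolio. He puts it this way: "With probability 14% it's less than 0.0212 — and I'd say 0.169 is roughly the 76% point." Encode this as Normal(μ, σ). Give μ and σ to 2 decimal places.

For Normal(μ,σ), the p-quantile is μ + z_p·σ. Here z_{0.14} = -1.08, z_{0.76} = 0.7063.
So 0.0212 = μ − 1.08σ and 0.169 = μ + 0.7063σ.
Subtracting: σ = (0.169 − 0.0212)/(0.7063 − (-1.08)) = 0.08.
Then μ = 0.0212 − (-1.08)·0.08 = 0.11.

μ = 0.11, σ = 0.08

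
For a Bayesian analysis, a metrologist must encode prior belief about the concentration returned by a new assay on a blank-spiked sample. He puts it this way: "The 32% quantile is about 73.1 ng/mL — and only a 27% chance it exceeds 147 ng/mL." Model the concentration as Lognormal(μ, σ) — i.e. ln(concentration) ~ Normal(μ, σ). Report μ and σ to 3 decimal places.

If T ~ Lognormal(μ,σ) then ln T ~ Normal(μ,σ), so the p-quantile of ln T is μ + z_p·σ.
ln(73.1) = 4.292 and ln(147) = 4.99; z_{0.32} = -0.4677, z_{0.73} = 0.6128.
σ = (4.99 − 4.292)/(0.6128 − (-0.4677)) = 0.647.
μ = 4.292 − (-0.4677)·0.647 = 4.594.

μ ≈ 4.594, σ ≈ 0.647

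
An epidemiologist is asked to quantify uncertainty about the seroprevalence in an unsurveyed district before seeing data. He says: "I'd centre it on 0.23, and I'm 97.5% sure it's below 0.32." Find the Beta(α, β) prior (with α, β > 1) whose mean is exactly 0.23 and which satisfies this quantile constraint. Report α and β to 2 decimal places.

With mean 0.23 fixed, write α = 0.23s, β = 0.77s where s = α+β.
Need P(θ < 0.32) = 0.975 under Beta(0.23s, 0.77s). Normal approximation: (q−m)/√(m(1−m)/s) ≈ z_{0.975} = 1.96, so s ≈ 0.23·0.77·(1.96)²/(0.32−0.23)² = 84.0.
At s = 84.0: P(θ<0.32) ≈ 0.969. Adjusting to match 0.975 gives s ≈ 93.48.
So α = 0.23·93.48 ≈ 21.50, β = 0.77·93.48 ≈ 71.98.

α ≈ 21.50, β ≈ 71.98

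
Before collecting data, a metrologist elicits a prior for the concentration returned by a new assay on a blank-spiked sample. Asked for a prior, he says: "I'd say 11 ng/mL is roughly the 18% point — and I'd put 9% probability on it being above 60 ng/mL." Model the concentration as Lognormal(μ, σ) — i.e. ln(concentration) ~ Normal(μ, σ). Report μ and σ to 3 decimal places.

If T ~ Lognormal(μ,σ) then ln T ~ Normal(μ,σ), so the p-quantile of ln T is μ + z_p·σ.
ln(11) = 2.398 and ln(60) = 4.094; z_{0.18} = -0.9154, z_{0.91} = 1.341.
σ = (4.094 − 2.398)/(1.341 − (-0.9154)) = 0.752.
μ = 2.398 − (-0.9154)·0.752 = 3.086.

μ ≈ 3.086, σ ≈ 0.752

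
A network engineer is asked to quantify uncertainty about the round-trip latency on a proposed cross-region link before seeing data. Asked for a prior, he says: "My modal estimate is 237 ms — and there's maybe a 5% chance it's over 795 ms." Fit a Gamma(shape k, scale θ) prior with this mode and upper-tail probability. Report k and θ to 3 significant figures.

Gamma(k,θ) with k>1 has mode (k−1)θ, so θ = 237/(k−1).
Need P(X < 795) = 0.95 with θ tied to k this way. Start at k = 2, θ = 237: P(X<795) ≈ 0.848.
Too low — raise k to concentrate. Iterating converges to k ≈ 2.78.
Then θ = 237/(2.78−1) ≈ 133.

k ≈ 2.78, θ ≈ 133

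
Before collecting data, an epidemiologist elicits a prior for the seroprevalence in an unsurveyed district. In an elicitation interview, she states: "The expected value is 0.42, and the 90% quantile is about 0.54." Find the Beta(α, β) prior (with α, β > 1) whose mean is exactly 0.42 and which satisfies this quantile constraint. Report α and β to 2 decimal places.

α ≈ 11.77, β ≈ 16.25

With mean 0.42 fixed, write α = 0.42s, β = 0.58s where s = α+β.
Need P(θ < 0.54) = 0.9 under Beta(0.42s, 0.58s). Normal approximation: (q−m)/√(m(1−m)/s) ≈ z_{0.9} = 1.28, so s ≈ 0.42·0.58·(1.28)²/(0.54−0.42)² = 27.8.
At s = 27.8: P(θ<0.54) ≈ 0.899. Adjusting to match 0.9 gives s ≈ 28.02.
So α = 0.42·28.02 ≈ 11.77, β = 0.58·28.02 ≈ 16.25.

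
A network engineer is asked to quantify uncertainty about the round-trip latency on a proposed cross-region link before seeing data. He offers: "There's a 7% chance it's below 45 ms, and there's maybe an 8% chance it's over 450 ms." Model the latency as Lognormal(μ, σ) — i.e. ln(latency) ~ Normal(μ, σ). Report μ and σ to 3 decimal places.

If T ~ Lognormal(μ,σ) then ln T ~ Normal(μ,σ), so the p-quantile of ln T is μ + z_p·σ.
ln(45) = 3.807 and ln(450) = 6.109; z_{0.07} = -1.476, z_{0.92} = 1.405.
σ = (6.109 − 3.807)/(1.405 − (-1.476)) = 0.799.
μ = 3.807 − (-1.476)·0.799 = 4.986.

μ ≈ 4.986, σ ≈ 0.799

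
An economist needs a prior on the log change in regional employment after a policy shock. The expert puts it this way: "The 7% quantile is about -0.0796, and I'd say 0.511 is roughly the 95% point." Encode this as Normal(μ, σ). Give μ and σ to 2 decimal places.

μ = 0.20, σ = 0.19

The p-quantile of Normal(μ,σ) is μ + z_p·σ, with z_{0.07} = -1.476 and z_{0.95} = 1.645.
Eliminate σ: μ = (z₂·x₁ − z₁·x₂)/(z₂ − z₁) = (1.645·-0.0796 − (-1.476)·0.511)/3.121 = 0.20.
Then σ = (x₂ − x₁)/(z₂ − z₁) = (0.511 − -0.0796)/3.121 = 0.19.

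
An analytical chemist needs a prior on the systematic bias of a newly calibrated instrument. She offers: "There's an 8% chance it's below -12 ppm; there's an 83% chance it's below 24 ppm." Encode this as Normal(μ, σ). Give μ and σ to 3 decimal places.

For Normal(μ,σ), the p-quantile is μ + z_p·σ. Here z_{0.08} = -1.405, z_{0.83} = 0.9542.
So -12 = μ − 1.405σ and 24 = μ + 0.9542σ.
Subtracting: σ = (24 − -12)/(0.9542 − (-1.405)) = 15.259.
Then μ = -12 − (-1.405)·15.259 = 9.440.

μ = 9.440, σ = 15.259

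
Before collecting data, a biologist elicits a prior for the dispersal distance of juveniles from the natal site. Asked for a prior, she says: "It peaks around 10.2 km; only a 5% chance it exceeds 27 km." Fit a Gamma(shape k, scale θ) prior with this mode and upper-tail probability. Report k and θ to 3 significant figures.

Gamma(k,θ) with k>1 has mode (k−1)θ, so θ = 10.2/(k−1).
Need P(X < 27) = 0.95 with θ tied to k this way. Start at k = 2, θ = 10.2: P(X<27) ≈ 0.742.
Too low — raise k to concentrate. Iterating converges to k ≈ 3.85.
Then θ = 10.2/(3.85−1) ≈ 3.58.

k ≈ 3.85, θ ≈ 3.58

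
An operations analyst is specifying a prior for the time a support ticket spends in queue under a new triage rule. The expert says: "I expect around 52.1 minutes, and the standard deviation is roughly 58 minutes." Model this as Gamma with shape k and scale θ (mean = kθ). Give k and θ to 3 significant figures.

For Gamma(k, scale θ): mean = kθ, variance = kθ², so CV = 1/√k.
CV = SD/mean = 58/52.1 = 1.113, hence k = 1/CV² = 0.807.
Then θ = mean/k = 52.1/0.807 = 64.6.

k ≈ 0.807, θ ≈ 64.6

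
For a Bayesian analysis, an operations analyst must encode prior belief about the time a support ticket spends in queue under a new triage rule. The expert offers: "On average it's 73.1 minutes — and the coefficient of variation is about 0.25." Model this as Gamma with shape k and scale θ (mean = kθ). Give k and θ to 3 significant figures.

For Gamma(k, scale θ): mean = kθ, variance = kθ², so CV = 1/√k.
CV = 0.25, hence k = 1/CV² = 16.
Then θ = mean/k = 73.1/16 = 4.57.

k ≈ 16, θ ≈ 4.57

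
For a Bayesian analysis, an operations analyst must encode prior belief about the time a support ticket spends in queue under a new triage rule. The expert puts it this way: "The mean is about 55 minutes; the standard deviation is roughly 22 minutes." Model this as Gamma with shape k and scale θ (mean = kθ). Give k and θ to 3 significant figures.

For Gamma(k, scale θ): mean = kθ, variance = kθ², so CV = 1/√k.
CV = SD/mean = 22/55 = 0.4, hence k = 1/CV² = 6.25.
Then θ = mean/k = 55/6.25 = 8.8.

k ≈ 6.25, θ ≈ 8.8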